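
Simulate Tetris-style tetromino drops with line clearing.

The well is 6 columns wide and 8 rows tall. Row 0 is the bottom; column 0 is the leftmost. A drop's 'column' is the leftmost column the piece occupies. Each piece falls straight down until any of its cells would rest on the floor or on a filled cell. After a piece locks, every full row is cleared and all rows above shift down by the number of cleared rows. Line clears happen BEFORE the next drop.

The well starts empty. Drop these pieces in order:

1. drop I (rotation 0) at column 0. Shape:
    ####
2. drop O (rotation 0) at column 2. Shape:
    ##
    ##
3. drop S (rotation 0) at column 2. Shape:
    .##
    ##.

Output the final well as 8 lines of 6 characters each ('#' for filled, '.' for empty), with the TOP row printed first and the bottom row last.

Drop 1: I rot0 at col 0 lands with bottom-row=0; cleared 0 line(s) (total 0); column heights now [1 1 1 1 0 0], max=1
Drop 2: O rot0 at col 2 lands with bottom-row=1; cleared 0 line(s) (total 0); column heights now [1 1 3 3 0 0], max=3
Drop 3: S rot0 at col 2 lands with bottom-row=3; cleared 0 line(s) (total 0); column heights now [1 1 4 5 5 0], max=5

Answer: ......
......
......
...##.
..##..
..##..
..##..
####..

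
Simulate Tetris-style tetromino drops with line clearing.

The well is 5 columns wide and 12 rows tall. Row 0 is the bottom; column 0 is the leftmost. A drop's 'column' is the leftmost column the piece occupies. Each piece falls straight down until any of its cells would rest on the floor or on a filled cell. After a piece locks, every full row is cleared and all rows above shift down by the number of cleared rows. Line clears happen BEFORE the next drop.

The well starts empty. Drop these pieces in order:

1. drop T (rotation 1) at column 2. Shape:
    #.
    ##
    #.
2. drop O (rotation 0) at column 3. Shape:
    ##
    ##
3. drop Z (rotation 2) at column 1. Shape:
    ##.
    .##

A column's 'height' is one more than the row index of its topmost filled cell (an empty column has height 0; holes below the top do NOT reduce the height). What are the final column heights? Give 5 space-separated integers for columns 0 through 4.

Drop 1: T rot1 at col 2 lands with bottom-row=0; cleared 0 line(s) (total 0); column heights now [0 0 3 2 0], max=3
Drop 2: O rot0 at col 3 lands with bottom-row=2; cleared 0 line(s) (total 0); column heights now [0 0 3 4 4], max=4
Drop 3: Z rot2 at col 1 lands with bottom-row=4; cleared 0 line(s) (total 0); column heights now [0 6 6 5 4], max=6

Answer: 0 6 6 5 4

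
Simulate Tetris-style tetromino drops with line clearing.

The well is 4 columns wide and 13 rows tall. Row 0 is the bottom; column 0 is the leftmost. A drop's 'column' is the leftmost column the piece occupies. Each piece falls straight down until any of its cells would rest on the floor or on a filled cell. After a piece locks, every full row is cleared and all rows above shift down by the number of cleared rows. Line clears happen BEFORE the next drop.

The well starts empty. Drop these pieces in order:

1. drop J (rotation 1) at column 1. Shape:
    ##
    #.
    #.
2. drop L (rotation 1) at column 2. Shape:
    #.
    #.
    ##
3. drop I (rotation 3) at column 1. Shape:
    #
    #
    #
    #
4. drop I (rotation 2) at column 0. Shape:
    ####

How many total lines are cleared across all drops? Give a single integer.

Drop 1: J rot1 at col 1 lands with bottom-row=0; cleared 0 line(s) (total 0); column heights now [0 3 3 0], max=3
Drop 2: L rot1 at col 2 lands with bottom-row=3; cleared 0 line(s) (total 0); column heights now [0 3 6 4], max=6
Drop 3: I rot3 at col 1 lands with bottom-row=3; cleared 0 line(s) (total 0); column heights now [0 7 6 4], max=7
Drop 4: I rot2 at col 0 lands with bottom-row=7; cleared 1 line(s) (total 1); column heights now [0 7 6 4], max=7

Answer: 1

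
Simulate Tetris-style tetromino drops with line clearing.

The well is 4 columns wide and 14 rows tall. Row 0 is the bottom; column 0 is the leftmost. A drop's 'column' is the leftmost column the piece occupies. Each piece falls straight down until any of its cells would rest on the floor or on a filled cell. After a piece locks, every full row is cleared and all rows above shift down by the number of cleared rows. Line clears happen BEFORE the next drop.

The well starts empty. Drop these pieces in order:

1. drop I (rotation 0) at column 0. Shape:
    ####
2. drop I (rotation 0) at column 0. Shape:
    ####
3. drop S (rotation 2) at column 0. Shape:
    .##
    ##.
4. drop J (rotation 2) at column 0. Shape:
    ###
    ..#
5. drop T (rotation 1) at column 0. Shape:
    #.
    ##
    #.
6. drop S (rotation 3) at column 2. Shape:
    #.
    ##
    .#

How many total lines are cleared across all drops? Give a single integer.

Drop 1: I rot0 at col 0 lands with bottom-row=0; cleared 1 line(s) (total 1); column heights now [0 0 0 0], max=0
Drop 2: I rot0 at col 0 lands with bottom-row=0; cleared 1 line(s) (total 2); column heights now [0 0 0 0], max=0
Drop 3: S rot2 at col 0 lands with bottom-row=0; cleared 0 line(s) (total 2); column heights now [1 2 2 0], max=2
Drop 4: J rot2 at col 0 lands with bottom-row=2; cleared 0 line(s) (total 2); column heights now [4 4 4 0], max=4
Drop 5: T rot1 at col 0 lands with bottom-row=4; cleared 0 line(s) (total 2); column heights now [7 6 4 0], max=7
Drop 6: S rot3 at col 2 lands with bottom-row=3; cleared 1 line(s) (total 3); column heights now [6 5 5 4], max=6

Answer: 3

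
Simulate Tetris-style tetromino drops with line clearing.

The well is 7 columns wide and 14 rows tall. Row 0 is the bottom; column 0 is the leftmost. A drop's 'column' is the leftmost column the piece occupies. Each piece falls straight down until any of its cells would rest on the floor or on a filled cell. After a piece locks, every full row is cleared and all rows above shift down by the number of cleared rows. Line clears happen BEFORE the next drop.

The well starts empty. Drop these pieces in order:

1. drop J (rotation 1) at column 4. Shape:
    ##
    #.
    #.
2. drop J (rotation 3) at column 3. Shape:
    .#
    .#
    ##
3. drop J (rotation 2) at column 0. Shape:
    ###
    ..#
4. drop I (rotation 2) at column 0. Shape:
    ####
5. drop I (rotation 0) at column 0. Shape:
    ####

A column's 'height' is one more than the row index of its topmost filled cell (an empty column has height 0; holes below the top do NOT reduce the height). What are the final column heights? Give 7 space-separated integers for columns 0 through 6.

Drop 1: J rot1 at col 4 lands with bottom-row=0; cleared 0 line(s) (total 0); column heights now [0 0 0 0 3 3 0], max=3
Drop 2: J rot3 at col 3 lands with bottom-row=3; cleared 0 line(s) (total 0); column heights now [0 0 0 4 6 3 0], max=6
Drop 3: J rot2 at col 0 lands with bottom-row=0; cleared 0 line(s) (total 0); column heights now [2 2 2 4 6 3 0], max=6
Drop 4: I rot2 at col 0 lands with bottom-row=4; cleared 0 line(s) (total 0); column heights now [5 5 5 5 6 3 0], max=6
Drop 5: I rot0 at col 0 lands with bottom-row=5; cleared 0 line(s) (total 0); column heights now [6 6 6 6 6 3 0], max=6

Answer: 6 6 6 6 6 3 0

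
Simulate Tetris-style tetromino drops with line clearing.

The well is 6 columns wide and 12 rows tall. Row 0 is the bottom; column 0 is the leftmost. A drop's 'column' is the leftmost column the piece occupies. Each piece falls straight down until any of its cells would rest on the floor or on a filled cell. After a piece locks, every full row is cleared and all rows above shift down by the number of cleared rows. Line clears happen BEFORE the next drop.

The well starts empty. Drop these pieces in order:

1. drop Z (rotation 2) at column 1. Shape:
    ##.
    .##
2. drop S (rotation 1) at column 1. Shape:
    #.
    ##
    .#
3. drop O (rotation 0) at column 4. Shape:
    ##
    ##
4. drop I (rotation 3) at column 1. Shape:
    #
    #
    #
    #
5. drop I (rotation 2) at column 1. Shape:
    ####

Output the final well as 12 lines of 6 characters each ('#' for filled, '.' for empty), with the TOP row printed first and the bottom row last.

Answer: ......
......
.####.
.#....
.#....
.#....
.#....
.#....
.##...
..#...
.##.##
..####

Derivation:
Drop 1: Z rot2 at col 1 lands with bottom-row=0; cleared 0 line(s) (total 0); column heights now [0 2 2 1 0 0], max=2
Drop 2: S rot1 at col 1 lands with bottom-row=2; cleared 0 line(s) (total 0); column heights now [0 5 4 1 0 0], max=5
Drop 3: O rot0 at col 4 lands with bottom-row=0; cleared 0 line(s) (total 0); column heights now [0 5 4 1 2 2], max=5
Drop 4: I rot3 at col 1 lands with bottom-row=5; cleared 0 line(s) (total 0); column heights now [0 9 4 1 2 2], max=9
Drop 5: I rot2 at col 1 lands with bottom-row=9; cleared 0 line(s) (total 0); column heights now [0 10 10 10 10 2], max=10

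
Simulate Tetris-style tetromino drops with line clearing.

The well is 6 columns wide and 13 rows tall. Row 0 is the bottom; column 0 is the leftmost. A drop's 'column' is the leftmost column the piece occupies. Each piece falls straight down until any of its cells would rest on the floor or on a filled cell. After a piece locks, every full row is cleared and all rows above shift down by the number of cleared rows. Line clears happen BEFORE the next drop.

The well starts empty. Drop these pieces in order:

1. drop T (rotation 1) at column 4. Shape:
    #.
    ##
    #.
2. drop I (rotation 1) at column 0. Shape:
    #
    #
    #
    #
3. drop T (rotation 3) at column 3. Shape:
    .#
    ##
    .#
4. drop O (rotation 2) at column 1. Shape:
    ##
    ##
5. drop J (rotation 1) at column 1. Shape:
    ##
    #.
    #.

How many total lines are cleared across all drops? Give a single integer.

Answer: 0

Derivation:
Drop 1: T rot1 at col 4 lands with bottom-row=0; cleared 0 line(s) (total 0); column heights now [0 0 0 0 3 2], max=3
Drop 2: I rot1 at col 0 lands with bottom-row=0; cleared 0 line(s) (total 0); column heights now [4 0 0 0 3 2], max=4
Drop 3: T rot3 at col 3 lands with bottom-row=3; cleared 0 line(s) (total 0); column heights now [4 0 0 5 6 2], max=6
Drop 4: O rot2 at col 1 lands with bottom-row=0; cleared 0 line(s) (total 0); column heights now [4 2 2 5 6 2], max=6
Drop 5: J rot1 at col 1 lands with bottom-row=2; cleared 0 line(s) (total 0); column heights now [4 5 5 5 6 2], max=6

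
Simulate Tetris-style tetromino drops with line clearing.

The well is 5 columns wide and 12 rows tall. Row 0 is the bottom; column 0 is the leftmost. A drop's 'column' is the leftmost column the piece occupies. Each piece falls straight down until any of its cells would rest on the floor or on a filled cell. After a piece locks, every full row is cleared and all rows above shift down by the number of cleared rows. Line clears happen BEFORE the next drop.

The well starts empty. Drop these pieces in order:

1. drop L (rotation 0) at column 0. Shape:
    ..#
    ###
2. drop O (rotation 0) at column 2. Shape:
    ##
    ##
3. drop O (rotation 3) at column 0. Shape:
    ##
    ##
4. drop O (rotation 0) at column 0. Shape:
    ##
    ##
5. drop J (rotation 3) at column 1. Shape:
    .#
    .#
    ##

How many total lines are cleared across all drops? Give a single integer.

Drop 1: L rot0 at col 0 lands with bottom-row=0; cleared 0 line(s) (total 0); column heights now [1 1 2 0 0], max=2
Drop 2: O rot0 at col 2 lands with bottom-row=2; cleared 0 line(s) (total 0); column heights now [1 1 4 4 0], max=4
Drop 3: O rot3 at col 0 lands with bottom-row=1; cleared 0 line(s) (total 0); column heights now [3 3 4 4 0], max=4
Drop 4: O rot0 at col 0 lands with bottom-row=3; cleared 0 line(s) (total 0); column heights now [5 5 4 4 0], max=5
Drop 5: J rot3 at col 1 lands with bottom-row=5; cleared 0 line(s) (total 0); column heights now [5 6 8 4 0], max=8

Answer: 0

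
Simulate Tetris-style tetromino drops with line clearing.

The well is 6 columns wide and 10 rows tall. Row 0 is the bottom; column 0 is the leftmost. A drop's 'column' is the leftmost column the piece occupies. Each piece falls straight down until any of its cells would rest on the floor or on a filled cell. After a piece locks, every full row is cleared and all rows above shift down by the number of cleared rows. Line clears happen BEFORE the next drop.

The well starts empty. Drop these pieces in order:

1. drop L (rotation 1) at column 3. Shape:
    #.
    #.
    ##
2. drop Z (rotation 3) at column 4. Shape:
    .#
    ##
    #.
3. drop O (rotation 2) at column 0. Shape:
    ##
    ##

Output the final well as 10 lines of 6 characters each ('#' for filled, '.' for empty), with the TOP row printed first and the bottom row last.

Answer: ......
......
......
......
......
......
.....#
...###
##.##.
##.##.

Derivation:
Drop 1: L rot1 at col 3 lands with bottom-row=0; cleared 0 line(s) (total 0); column heights now [0 0 0 3 1 0], max=3
Drop 2: Z rot3 at col 4 lands with bottom-row=1; cleared 0 line(s) (total 0); column heights now [0 0 0 3 3 4], max=4
Drop 3: O rot2 at col 0 lands with bottom-row=0; cleared 0 line(s) (total 0); column heights now [2 2 0 3 3 4], max=4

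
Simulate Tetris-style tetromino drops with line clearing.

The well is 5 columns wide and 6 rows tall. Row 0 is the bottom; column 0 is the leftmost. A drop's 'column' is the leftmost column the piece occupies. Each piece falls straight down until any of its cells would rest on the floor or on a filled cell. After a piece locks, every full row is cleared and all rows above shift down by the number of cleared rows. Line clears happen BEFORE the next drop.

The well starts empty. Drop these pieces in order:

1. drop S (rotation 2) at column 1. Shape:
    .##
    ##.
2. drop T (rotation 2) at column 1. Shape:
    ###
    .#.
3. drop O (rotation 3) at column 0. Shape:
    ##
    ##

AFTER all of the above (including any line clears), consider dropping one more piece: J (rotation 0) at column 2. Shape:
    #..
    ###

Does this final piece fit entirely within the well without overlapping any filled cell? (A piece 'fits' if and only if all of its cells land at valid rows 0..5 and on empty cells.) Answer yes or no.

Drop 1: S rot2 at col 1 lands with bottom-row=0; cleared 0 line(s) (total 0); column heights now [0 1 2 2 0], max=2
Drop 2: T rot2 at col 1 lands with bottom-row=2; cleared 0 line(s) (total 0); column heights now [0 4 4 4 0], max=4
Drop 3: O rot3 at col 0 lands with bottom-row=4; cleared 0 line(s) (total 0); column heights now [6 6 4 4 0], max=6
Test piece J rot0 at col 2 (width 3): heights before test = [6 6 4 4 0]; fits = True

Answer: yes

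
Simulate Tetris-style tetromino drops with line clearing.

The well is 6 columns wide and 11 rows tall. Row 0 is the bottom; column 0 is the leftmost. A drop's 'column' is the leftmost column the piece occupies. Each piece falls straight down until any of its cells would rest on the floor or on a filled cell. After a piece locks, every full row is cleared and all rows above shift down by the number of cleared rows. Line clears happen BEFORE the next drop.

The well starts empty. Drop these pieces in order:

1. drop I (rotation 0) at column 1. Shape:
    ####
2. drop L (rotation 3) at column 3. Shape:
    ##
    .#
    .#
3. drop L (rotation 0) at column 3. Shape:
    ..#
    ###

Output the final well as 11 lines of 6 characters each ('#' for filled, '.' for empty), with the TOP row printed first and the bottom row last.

Drop 1: I rot0 at col 1 lands with bottom-row=0; cleared 0 line(s) (total 0); column heights now [0 1 1 1 1 0], max=1
Drop 2: L rot3 at col 3 lands with bottom-row=1; cleared 0 line(s) (total 0); column heights now [0 1 1 4 4 0], max=4
Drop 3: L rot0 at col 3 lands with bottom-row=4; cleared 0 line(s) (total 0); column heights now [0 1 1 5 5 6], max=6

Answer: ......
......
......
......
......
.....#
...###
...##.
....#.
....#.
.####.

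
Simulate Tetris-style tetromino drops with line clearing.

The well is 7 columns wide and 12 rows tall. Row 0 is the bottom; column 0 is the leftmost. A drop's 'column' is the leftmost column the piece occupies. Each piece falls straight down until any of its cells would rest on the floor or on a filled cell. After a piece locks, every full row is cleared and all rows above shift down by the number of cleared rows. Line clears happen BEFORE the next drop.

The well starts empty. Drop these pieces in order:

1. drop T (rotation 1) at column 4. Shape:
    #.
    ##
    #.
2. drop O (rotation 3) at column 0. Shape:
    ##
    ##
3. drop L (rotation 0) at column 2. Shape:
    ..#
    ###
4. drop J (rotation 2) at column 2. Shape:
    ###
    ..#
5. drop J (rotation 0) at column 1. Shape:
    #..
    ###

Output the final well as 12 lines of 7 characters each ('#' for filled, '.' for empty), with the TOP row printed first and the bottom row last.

Answer: .......
.......
.......
.#.....
.###...
..###..
....#..
....#..
..###..
....#..
##..##.
##..#..

Derivation:
Drop 1: T rot1 at col 4 lands with bottom-row=0; cleared 0 line(s) (total 0); column heights now [0 0 0 0 3 2 0], max=3
Drop 2: O rot3 at col 0 lands with bottom-row=0; cleared 0 line(s) (total 0); column heights now [2 2 0 0 3 2 0], max=3
Drop 3: L rot0 at col 2 lands with bottom-row=3; cleared 0 line(s) (total 0); column heights now [2 2 4 4 5 2 0], max=5
Drop 4: J rot2 at col 2 lands with bottom-row=5; cleared 0 line(s) (total 0); column heights now [2 2 7 7 7 2 0], max=7
Drop 5: J rot0 at col 1 lands with bottom-row=7; cleared 0 line(s) (total 0); column heights now [2 9 8 8 7 2 0], max=9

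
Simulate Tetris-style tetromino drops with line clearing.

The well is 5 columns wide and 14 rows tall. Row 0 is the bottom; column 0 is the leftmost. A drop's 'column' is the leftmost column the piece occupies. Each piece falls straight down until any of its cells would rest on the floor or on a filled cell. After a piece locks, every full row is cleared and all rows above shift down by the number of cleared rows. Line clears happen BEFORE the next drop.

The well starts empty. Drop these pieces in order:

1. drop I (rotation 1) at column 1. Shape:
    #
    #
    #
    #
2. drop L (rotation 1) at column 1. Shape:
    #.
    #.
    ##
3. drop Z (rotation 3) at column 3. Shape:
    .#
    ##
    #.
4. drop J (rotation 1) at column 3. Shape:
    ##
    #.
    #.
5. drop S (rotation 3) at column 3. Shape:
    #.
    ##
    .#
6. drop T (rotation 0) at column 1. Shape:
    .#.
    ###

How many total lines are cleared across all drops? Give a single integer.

Drop 1: I rot1 at col 1 lands with bottom-row=0; cleared 0 line(s) (total 0); column heights now [0 4 0 0 0], max=4
Drop 2: L rot1 at col 1 lands with bottom-row=4; cleared 0 line(s) (total 0); column heights now [0 7 5 0 0], max=7
Drop 3: Z rot3 at col 3 lands with bottom-row=0; cleared 0 line(s) (total 0); column heights now [0 7 5 2 3], max=7
Drop 4: J rot1 at col 3 lands with bottom-row=2; cleared 0 line(s) (total 0); column heights now [0 7 5 5 5], max=7
Drop 5: S rot3 at col 3 lands with bottom-row=5; cleared 0 line(s) (total 0); column heights now [0 7 5 8 7], max=8
Drop 6: T rot0 at col 1 lands with bottom-row=8; cleared 0 line(s) (total 0); column heights now [0 9 10 9 7], max=10

Answer: 0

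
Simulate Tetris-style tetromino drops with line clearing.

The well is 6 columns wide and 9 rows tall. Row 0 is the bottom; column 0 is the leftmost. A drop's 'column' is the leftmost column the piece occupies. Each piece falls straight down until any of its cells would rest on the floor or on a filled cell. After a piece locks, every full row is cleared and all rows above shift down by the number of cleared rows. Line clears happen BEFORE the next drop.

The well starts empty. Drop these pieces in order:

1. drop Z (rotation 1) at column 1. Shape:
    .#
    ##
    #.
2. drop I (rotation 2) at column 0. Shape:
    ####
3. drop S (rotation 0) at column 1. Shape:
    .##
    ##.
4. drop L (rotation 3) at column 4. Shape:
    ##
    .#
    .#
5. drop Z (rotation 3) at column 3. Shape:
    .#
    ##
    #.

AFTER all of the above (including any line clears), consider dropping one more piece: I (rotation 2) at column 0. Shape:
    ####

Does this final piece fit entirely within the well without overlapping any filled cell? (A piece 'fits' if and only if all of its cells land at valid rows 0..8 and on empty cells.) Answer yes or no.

Drop 1: Z rot1 at col 1 lands with bottom-row=0; cleared 0 line(s) (total 0); column heights now [0 2 3 0 0 0], max=3
Drop 2: I rot2 at col 0 lands with bottom-row=3; cleared 0 line(s) (total 0); column heights now [4 4 4 4 0 0], max=4
Drop 3: S rot0 at col 1 lands with bottom-row=4; cleared 0 line(s) (total 0); column heights now [4 5 6 6 0 0], max=6
Drop 4: L rot3 at col 4 lands with bottom-row=0; cleared 0 line(s) (total 0); column heights now [4 5 6 6 3 3], max=6
Drop 5: Z rot3 at col 3 lands with bottom-row=6; cleared 0 line(s) (total 0); column heights now [4 5 6 8 9 3], max=9
Test piece I rot2 at col 0 (width 4): heights before test = [4 5 6 8 9 3]; fits = True

Answer: yes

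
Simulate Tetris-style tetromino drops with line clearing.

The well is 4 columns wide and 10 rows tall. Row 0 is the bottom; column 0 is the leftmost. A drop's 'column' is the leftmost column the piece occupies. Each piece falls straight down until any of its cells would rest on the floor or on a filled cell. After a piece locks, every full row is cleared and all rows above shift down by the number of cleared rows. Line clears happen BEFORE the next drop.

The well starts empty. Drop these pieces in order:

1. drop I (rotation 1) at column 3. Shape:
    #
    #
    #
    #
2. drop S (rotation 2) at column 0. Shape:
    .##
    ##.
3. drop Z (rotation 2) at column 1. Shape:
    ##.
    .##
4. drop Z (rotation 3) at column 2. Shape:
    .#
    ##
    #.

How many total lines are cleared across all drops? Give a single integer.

Answer: 0

Derivation:
Drop 1: I rot1 at col 3 lands with bottom-row=0; cleared 0 line(s) (total 0); column heights now [0 0 0 4], max=4
Drop 2: S rot2 at col 0 lands with bottom-row=0; cleared 0 line(s) (total 0); column heights now [1 2 2 4], max=4
Drop 3: Z rot2 at col 1 lands with bottom-row=4; cleared 0 line(s) (total 0); column heights now [1 6 6 5], max=6
Drop 4: Z rot3 at col 2 lands with bottom-row=6; cleared 0 line(s) (total 0); column heights now [1 6 8 9], max=9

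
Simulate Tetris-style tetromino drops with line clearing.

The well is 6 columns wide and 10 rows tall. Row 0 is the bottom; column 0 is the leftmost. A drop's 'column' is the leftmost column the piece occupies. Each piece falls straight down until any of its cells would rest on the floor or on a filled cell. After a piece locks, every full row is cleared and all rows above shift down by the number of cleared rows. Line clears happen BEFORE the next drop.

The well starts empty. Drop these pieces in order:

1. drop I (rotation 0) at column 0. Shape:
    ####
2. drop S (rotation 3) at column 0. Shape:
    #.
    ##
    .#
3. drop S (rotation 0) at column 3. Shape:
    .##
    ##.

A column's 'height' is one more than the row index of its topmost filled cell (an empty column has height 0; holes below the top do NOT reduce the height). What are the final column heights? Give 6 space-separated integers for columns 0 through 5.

Answer: 4 3 1 2 3 3

Derivation:
Drop 1: I rot0 at col 0 lands with bottom-row=0; cleared 0 line(s) (total 0); column heights now [1 1 1 1 0 0], max=1
Drop 2: S rot3 at col 0 lands with bottom-row=1; cleared 0 line(s) (total 0); column heights now [4 3 1 1 0 0], max=4
Drop 3: S rot0 at col 3 lands with bottom-row=1; cleared 0 line(s) (total 0); column heights now [4 3 1 2 3 3], max=4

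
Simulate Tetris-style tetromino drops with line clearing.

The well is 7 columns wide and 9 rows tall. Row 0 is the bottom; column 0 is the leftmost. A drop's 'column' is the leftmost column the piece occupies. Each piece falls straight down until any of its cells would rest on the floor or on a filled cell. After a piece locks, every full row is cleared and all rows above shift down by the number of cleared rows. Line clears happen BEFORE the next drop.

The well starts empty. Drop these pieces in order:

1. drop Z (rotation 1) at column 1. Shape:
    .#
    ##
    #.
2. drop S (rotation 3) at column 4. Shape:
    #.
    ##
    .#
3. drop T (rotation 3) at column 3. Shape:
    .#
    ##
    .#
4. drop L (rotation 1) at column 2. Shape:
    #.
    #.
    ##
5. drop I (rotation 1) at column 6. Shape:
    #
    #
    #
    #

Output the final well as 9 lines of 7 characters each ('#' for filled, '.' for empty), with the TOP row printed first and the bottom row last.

Answer: .......
..#....
..#....
..###..
...##..
....#.#
..#.#.#
.##.###
.#...##

Derivation:
Drop 1: Z rot1 at col 1 lands with bottom-row=0; cleared 0 line(s) (total 0); column heights now [0 2 3 0 0 0 0], max=3
Drop 2: S rot3 at col 4 lands with bottom-row=0; cleared 0 line(s) (total 0); column heights now [0 2 3 0 3 2 0], max=3
Drop 3: T rot3 at col 3 lands with bottom-row=3; cleared 0 line(s) (total 0); column heights now [0 2 3 5 6 2 0], max=6
Drop 4: L rot1 at col 2 lands with bottom-row=5; cleared 0 line(s) (total 0); column heights now [0 2 8 6 6 2 0], max=8
Drop 5: I rot1 at col 6 lands with bottom-row=0; cleared 0 line(s) (total 0); column heights now [0 2 8 6 6 2 4], max=8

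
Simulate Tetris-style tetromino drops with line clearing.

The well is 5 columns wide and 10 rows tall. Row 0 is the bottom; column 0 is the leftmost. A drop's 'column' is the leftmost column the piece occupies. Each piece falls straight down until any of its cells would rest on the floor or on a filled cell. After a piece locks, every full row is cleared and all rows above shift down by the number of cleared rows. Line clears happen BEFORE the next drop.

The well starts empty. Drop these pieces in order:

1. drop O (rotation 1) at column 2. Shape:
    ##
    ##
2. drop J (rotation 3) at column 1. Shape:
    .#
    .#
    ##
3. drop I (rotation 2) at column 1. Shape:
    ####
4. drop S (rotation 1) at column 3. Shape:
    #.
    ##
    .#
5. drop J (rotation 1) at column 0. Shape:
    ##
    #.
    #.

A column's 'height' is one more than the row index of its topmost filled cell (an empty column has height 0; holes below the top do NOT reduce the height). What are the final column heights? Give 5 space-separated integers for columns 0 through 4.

Answer: 6 6 5 8 7

Derivation:
Drop 1: O rot1 at col 2 lands with bottom-row=0; cleared 0 line(s) (total 0); column heights now [0 0 2 2 0], max=2
Drop 2: J rot3 at col 1 lands with bottom-row=2; cleared 0 line(s) (total 0); column heights now [0 3 5 2 0], max=5
Drop 3: I rot2 at col 1 lands with bottom-row=5; cleared 0 line(s) (total 0); column heights now [0 6 6 6 6], max=6
Drop 4: S rot1 at col 3 lands with bottom-row=6; cleared 0 line(s) (total 0); column heights now [0 6 6 9 8], max=9
Drop 5: J rot1 at col 0 lands with bottom-row=4; cleared 1 line(s) (total 1); column heights now [6 6 5 8 7], max=8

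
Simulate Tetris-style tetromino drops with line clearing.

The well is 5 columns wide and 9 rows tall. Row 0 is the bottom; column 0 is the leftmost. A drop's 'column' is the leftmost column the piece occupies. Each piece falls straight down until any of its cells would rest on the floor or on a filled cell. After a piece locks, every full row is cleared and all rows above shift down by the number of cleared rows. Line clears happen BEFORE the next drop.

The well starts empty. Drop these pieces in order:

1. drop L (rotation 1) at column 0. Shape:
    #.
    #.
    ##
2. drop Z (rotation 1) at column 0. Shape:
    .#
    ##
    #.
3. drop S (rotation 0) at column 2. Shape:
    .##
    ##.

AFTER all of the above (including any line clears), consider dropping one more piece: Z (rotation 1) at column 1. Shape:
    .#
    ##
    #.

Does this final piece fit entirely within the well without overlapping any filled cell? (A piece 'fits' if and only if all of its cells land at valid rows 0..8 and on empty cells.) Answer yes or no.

Drop 1: L rot1 at col 0 lands with bottom-row=0; cleared 0 line(s) (total 0); column heights now [3 1 0 0 0], max=3
Drop 2: Z rot1 at col 0 lands with bottom-row=3; cleared 0 line(s) (total 0); column heights now [5 6 0 0 0], max=6
Drop 3: S rot0 at col 2 lands with bottom-row=0; cleared 0 line(s) (total 0); column heights now [5 6 1 2 2], max=6
Test piece Z rot1 at col 1 (width 2): heights before test = [5 6 1 2 2]; fits = True

Answer: yes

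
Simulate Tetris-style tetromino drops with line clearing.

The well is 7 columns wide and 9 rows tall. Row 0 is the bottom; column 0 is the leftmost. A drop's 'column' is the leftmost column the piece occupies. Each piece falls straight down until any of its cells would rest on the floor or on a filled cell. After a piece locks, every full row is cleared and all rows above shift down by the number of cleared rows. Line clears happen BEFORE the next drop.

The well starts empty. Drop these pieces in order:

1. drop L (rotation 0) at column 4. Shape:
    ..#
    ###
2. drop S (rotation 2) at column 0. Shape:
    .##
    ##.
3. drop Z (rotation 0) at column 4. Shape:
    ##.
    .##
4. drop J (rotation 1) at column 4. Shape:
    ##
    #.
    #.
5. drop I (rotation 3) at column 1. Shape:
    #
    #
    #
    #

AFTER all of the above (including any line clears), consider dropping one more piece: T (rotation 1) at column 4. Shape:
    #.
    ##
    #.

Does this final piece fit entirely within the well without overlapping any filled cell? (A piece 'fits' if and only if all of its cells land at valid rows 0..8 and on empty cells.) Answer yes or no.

Drop 1: L rot0 at col 4 lands with bottom-row=0; cleared 0 line(s) (total 0); column heights now [0 0 0 0 1 1 2], max=2
Drop 2: S rot2 at col 0 lands with bottom-row=0; cleared 0 line(s) (total 0); column heights now [1 2 2 0 1 1 2], max=2
Drop 3: Z rot0 at col 4 lands with bottom-row=2; cleared 0 line(s) (total 0); column heights now [1 2 2 0 4 4 3], max=4
Drop 4: J rot1 at col 4 lands with bottom-row=4; cleared 0 line(s) (total 0); column heights now [1 2 2 0 7 7 3], max=7
Drop 5: I rot3 at col 1 lands with bottom-row=2; cleared 0 line(s) (total 0); column heights now [1 6 2 0 7 7 3], max=7
Test piece T rot1 at col 4 (width 2): heights before test = [1 6 2 0 7 7 3]; fits = False

Answer: no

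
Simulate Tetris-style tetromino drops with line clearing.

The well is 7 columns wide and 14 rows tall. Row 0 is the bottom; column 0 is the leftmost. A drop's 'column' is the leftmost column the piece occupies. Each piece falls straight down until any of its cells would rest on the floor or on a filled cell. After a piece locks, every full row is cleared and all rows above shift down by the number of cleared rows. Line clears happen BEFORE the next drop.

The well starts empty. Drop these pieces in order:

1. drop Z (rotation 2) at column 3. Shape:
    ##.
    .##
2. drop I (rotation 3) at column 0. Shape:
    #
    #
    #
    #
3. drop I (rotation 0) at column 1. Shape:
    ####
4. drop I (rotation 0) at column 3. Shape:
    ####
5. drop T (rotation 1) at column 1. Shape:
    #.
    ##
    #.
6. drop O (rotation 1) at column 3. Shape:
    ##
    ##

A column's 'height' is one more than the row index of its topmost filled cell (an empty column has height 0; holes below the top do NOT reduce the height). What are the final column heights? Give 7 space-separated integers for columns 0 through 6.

Drop 1: Z rot2 at col 3 lands with bottom-row=0; cleared 0 line(s) (total 0); column heights now [0 0 0 2 2 1 0], max=2
Drop 2: I rot3 at col 0 lands with bottom-row=0; cleared 0 line(s) (total 0); column heights now [4 0 0 2 2 1 0], max=4
Drop 3: I rot0 at col 1 lands with bottom-row=2; cleared 0 line(s) (total 0); column heights now [4 3 3 3 3 1 0], max=4
Drop 4: I rot0 at col 3 lands with bottom-row=3; cleared 0 line(s) (total 0); column heights now [4 3 3 4 4 4 4], max=4
Drop 5: T rot1 at col 1 lands with bottom-row=3; cleared 0 line(s) (total 0); column heights now [4 6 5 4 4 4 4], max=6
Drop 6: O rot1 at col 3 lands with bottom-row=4; cleared 0 line(s) (total 0); column heights now [4 6 5 6 6 4 4], max=6

Answer: 4 6 5 6 6 4 4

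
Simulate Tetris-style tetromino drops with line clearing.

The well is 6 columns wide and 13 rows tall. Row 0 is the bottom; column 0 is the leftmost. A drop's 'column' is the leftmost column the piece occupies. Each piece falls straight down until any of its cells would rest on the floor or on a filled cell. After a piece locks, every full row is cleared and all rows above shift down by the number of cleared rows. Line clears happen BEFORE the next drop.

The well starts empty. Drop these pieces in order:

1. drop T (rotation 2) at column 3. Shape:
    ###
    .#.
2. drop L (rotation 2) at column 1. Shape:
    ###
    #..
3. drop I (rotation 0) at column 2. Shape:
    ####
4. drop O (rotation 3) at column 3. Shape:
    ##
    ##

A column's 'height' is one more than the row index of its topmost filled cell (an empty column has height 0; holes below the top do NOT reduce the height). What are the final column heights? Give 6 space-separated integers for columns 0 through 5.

Answer: 0 3 4 6 6 4

Derivation:
Drop 1: T rot2 at col 3 lands with bottom-row=0; cleared 0 line(s) (total 0); column heights now [0 0 0 2 2 2], max=2
Drop 2: L rot2 at col 1 lands with bottom-row=1; cleared 0 line(s) (total 0); column heights now [0 3 3 3 2 2], max=3
Drop 3: I rot0 at col 2 lands with bottom-row=3; cleared 0 line(s) (total 0); column heights now [0 3 4 4 4 4], max=4
Drop 4: O rot3 at col 3 lands with bottom-row=4; cleared 0 line(s) (total 0); column heights now [0 3 4 6 6 4], max=6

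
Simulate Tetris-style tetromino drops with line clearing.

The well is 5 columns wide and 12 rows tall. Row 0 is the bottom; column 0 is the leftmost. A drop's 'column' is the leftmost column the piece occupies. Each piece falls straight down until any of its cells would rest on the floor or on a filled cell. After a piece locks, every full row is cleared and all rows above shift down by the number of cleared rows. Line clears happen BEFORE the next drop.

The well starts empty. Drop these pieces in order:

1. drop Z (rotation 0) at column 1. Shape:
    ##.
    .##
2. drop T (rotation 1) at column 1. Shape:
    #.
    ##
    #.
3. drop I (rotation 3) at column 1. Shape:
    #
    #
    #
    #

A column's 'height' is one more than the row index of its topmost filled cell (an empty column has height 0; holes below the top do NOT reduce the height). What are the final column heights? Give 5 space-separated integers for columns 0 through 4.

Drop 1: Z rot0 at col 1 lands with bottom-row=0; cleared 0 line(s) (total 0); column heights now [0 2 2 1 0], max=2
Drop 2: T rot1 at col 1 lands with bottom-row=2; cleared 0 line(s) (total 0); column heights now [0 5 4 1 0], max=5
Drop 3: I rot3 at col 1 lands with bottom-row=5; cleared 0 line(s) (total 0); column heights now [0 9 4 1 0], max=9

Answer: 0 9 4 1 0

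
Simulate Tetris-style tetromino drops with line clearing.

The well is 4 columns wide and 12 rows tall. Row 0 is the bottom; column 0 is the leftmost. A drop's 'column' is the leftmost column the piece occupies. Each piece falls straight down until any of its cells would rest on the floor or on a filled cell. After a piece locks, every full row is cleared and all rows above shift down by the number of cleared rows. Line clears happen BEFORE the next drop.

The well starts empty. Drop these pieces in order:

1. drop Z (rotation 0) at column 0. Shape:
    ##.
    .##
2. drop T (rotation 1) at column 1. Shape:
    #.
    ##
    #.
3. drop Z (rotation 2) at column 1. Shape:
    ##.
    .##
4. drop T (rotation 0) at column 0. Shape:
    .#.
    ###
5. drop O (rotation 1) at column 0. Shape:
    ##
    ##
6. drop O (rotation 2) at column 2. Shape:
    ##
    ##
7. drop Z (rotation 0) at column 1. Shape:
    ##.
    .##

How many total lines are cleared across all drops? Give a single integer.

Drop 1: Z rot0 at col 0 lands with bottom-row=0; cleared 0 line(s) (total 0); column heights now [2 2 1 0], max=2
Drop 2: T rot1 at col 1 lands with bottom-row=2; cleared 0 line(s) (total 0); column heights now [2 5 4 0], max=5
Drop 3: Z rot2 at col 1 lands with bottom-row=4; cleared 0 line(s) (total 0); column heights now [2 6 6 5], max=6
Drop 4: T rot0 at col 0 lands with bottom-row=6; cleared 0 line(s) (total 0); column heights now [7 8 7 5], max=8
Drop 5: O rot1 at col 0 lands with bottom-row=8; cleared 0 line(s) (total 0); column heights now [10 10 7 5], max=10
Drop 6: O rot2 at col 2 lands with bottom-row=7; cleared 1 line(s) (total 1); column heights now [9 9 8 8], max=9
Drop 7: Z rot0 at col 1 lands with bottom-row=8; cleared 1 line(s) (total 2); column heights now [7 9 9 8], max=9

Answer: 2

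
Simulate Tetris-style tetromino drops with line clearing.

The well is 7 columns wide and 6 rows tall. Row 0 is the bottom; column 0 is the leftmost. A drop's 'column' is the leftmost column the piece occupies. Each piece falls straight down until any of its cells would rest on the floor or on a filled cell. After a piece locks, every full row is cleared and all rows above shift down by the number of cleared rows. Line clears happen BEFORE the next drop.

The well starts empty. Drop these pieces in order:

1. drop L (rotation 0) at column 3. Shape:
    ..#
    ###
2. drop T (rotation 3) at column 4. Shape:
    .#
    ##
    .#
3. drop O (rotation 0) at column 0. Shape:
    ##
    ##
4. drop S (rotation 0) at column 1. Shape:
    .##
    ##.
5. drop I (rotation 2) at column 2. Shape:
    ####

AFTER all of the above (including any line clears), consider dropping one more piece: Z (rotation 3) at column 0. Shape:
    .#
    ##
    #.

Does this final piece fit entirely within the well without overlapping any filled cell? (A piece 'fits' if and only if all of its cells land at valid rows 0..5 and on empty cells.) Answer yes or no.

Answer: yes

Derivation:
Drop 1: L rot0 at col 3 lands with bottom-row=0; cleared 0 line(s) (total 0); column heights now [0 0 0 1 1 2 0], max=2
Drop 2: T rot3 at col 4 lands with bottom-row=2; cleared 0 line(s) (total 0); column heights now [0 0 0 1 4 5 0], max=5
Drop 3: O rot0 at col 0 lands with bottom-row=0; cleared 0 line(s) (total 0); column heights now [2 2 0 1 4 5 0], max=5
Drop 4: S rot0 at col 1 lands with bottom-row=2; cleared 0 line(s) (total 0); column heights now [2 3 4 4 4 5 0], max=5
Drop 5: I rot2 at col 2 lands with bottom-row=5; cleared 0 line(s) (total 0); column heights now [2 3 6 6 6 6 0], max=6
Test piece Z rot3 at col 0 (width 2): heights before test = [2 3 6 6 6 6 0]; fits = True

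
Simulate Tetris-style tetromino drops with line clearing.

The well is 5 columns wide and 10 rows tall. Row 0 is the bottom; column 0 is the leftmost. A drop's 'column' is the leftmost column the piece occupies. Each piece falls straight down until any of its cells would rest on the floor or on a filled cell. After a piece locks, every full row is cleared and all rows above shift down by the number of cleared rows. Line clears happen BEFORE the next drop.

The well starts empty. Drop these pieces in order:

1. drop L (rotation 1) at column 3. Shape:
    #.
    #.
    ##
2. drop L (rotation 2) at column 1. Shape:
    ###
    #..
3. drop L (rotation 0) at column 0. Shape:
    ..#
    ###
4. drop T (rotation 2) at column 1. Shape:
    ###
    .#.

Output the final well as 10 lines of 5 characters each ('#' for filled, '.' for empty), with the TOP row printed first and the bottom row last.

Answer: .....
.....
.###.
..#..
..#..
###..
.###.
.#.#.
...#.
...##

Derivation:
Drop 1: L rot1 at col 3 lands with bottom-row=0; cleared 0 line(s) (total 0); column heights now [0 0 0 3 1], max=3
Drop 2: L rot2 at col 1 lands with bottom-row=2; cleared 0 line(s) (total 0); column heights now [0 4 4 4 1], max=4
Drop 3: L rot0 at col 0 lands with bottom-row=4; cleared 0 line(s) (total 0); column heights now [5 5 6 4 1], max=6
Drop 4: T rot2 at col 1 lands with bottom-row=6; cleared 0 line(s) (total 0); column heights now [5 8 8 8 1], max=8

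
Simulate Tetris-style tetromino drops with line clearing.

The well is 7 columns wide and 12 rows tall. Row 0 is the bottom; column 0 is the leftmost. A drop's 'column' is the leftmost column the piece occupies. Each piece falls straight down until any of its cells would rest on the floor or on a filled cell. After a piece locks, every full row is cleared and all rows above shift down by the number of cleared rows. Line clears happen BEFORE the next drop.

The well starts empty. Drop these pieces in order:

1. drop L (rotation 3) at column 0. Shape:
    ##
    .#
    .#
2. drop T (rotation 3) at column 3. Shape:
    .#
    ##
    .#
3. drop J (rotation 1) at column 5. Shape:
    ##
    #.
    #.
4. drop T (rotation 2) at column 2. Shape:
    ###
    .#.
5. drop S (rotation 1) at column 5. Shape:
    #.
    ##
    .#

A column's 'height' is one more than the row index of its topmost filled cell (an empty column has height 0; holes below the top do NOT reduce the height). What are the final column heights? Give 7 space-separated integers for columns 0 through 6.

Drop 1: L rot3 at col 0 lands with bottom-row=0; cleared 0 line(s) (total 0); column heights now [3 3 0 0 0 0 0], max=3
Drop 2: T rot3 at col 3 lands with bottom-row=0; cleared 0 line(s) (total 0); column heights now [3 3 0 2 3 0 0], max=3
Drop 3: J rot1 at col 5 lands with bottom-row=0; cleared 0 line(s) (total 0); column heights now [3 3 0 2 3 3 3], max=3
Drop 4: T rot2 at col 2 lands with bottom-row=2; cleared 0 line(s) (total 0); column heights now [3 3 4 4 4 3 3], max=4
Drop 5: S rot1 at col 5 lands with bottom-row=3; cleared 0 line(s) (total 0); column heights now [3 3 4 4 4 6 5], max=6

Answer: 3 3 4 4 4 6 5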